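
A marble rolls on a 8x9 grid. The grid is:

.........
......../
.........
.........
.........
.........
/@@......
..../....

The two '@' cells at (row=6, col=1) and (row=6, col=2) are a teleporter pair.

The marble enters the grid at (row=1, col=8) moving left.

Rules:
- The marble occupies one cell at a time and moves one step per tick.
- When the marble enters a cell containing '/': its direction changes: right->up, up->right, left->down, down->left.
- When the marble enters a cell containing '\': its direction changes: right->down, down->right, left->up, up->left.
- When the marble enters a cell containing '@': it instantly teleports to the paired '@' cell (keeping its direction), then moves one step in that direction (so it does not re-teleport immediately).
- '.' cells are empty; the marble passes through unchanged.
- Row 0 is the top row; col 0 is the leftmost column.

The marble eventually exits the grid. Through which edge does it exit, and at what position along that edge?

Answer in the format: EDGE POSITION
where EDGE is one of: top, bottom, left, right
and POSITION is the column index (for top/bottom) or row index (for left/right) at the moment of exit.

Step 1: enter (1,8), '/' deflects left->down, move down to (2,8)
Step 2: enter (2,8), '.' pass, move down to (3,8)
Step 3: enter (3,8), '.' pass, move down to (4,8)
Step 4: enter (4,8), '.' pass, move down to (5,8)
Step 5: enter (5,8), '.' pass, move down to (6,8)
Step 6: enter (6,8), '.' pass, move down to (7,8)
Step 7: enter (7,8), '.' pass, move down to (8,8)
Step 8: at (8,8) — EXIT via bottom edge, pos 8

Answer: bottom 8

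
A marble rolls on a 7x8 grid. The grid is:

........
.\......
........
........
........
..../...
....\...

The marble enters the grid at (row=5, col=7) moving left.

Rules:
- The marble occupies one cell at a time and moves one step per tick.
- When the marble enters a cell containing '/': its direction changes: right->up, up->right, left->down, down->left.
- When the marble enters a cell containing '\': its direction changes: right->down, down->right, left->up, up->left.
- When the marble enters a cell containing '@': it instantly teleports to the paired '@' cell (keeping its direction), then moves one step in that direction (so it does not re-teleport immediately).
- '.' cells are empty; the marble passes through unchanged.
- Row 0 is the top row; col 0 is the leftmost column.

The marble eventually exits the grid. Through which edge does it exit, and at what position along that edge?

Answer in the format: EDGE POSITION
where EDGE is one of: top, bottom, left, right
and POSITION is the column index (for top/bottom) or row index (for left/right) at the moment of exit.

Answer: right 6

Derivation:
Step 1: enter (5,7), '.' pass, move left to (5,6)
Step 2: enter (5,6), '.' pass, move left to (5,5)
Step 3: enter (5,5), '.' pass, move left to (5,4)
Step 4: enter (5,4), '/' deflects left->down, move down to (6,4)
Step 5: enter (6,4), '\' deflects down->right, move right to (6,5)
Step 6: enter (6,5), '.' pass, move right to (6,6)
Step 7: enter (6,6), '.' pass, move right to (6,7)
Step 8: enter (6,7), '.' pass, move right to (6,8)
Step 9: at (6,8) — EXIT via right edge, pos 6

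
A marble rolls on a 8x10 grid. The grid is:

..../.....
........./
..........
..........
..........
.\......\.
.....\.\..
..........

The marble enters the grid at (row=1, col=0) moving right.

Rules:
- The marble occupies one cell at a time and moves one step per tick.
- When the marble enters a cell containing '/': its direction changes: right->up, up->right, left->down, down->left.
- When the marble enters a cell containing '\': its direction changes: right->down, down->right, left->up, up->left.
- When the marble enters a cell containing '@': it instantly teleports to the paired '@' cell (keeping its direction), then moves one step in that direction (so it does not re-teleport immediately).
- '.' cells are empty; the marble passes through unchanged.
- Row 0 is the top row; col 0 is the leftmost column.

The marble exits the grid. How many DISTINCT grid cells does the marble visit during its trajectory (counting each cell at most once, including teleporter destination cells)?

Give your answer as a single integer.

Step 1: enter (1,0), '.' pass, move right to (1,1)
Step 2: enter (1,1), '.' pass, move right to (1,2)
Step 3: enter (1,2), '.' pass, move right to (1,3)
Step 4: enter (1,3), '.' pass, move right to (1,4)
Step 5: enter (1,4), '.' pass, move right to (1,5)
Step 6: enter (1,5), '.' pass, move right to (1,6)
Step 7: enter (1,6), '.' pass, move right to (1,7)
Step 8: enter (1,7), '.' pass, move right to (1,8)
Step 9: enter (1,8), '.' pass, move right to (1,9)
Step 10: enter (1,9), '/' deflects right->up, move up to (0,9)
Step 11: enter (0,9), '.' pass, move up to (-1,9)
Step 12: at (-1,9) — EXIT via top edge, pos 9
Distinct cells visited: 11 (path length 11)

Answer: 11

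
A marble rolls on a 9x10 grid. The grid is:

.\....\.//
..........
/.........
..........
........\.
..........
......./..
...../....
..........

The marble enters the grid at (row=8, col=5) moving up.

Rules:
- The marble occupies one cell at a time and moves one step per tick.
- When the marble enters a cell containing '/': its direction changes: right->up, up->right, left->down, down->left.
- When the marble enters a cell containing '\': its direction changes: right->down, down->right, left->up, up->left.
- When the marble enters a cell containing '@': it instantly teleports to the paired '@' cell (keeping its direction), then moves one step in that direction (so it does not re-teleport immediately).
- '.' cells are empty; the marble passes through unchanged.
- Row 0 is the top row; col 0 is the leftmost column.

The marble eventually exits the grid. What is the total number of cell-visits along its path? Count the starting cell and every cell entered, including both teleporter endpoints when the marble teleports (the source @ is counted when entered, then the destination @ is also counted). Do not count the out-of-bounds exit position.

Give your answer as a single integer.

Answer: 6

Derivation:
Step 1: enter (8,5), '.' pass, move up to (7,5)
Step 2: enter (7,5), '/' deflects up->right, move right to (7,6)
Step 3: enter (7,6), '.' pass, move right to (7,7)
Step 4: enter (7,7), '.' pass, move right to (7,8)
Step 5: enter (7,8), '.' pass, move right to (7,9)
Step 6: enter (7,9), '.' pass, move right to (7,10)
Step 7: at (7,10) — EXIT via right edge, pos 7
Path length (cell visits): 6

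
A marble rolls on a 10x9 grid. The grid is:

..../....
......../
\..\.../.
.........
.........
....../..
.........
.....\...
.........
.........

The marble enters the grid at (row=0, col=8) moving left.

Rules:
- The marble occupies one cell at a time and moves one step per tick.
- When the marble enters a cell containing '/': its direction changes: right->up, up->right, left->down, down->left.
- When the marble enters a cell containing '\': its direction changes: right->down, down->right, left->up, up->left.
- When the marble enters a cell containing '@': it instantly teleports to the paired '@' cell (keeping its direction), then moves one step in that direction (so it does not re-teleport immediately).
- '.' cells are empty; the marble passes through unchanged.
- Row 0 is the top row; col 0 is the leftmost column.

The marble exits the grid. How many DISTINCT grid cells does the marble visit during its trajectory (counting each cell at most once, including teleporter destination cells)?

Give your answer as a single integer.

Answer: 14

Derivation:
Step 1: enter (0,8), '.' pass, move left to (0,7)
Step 2: enter (0,7), '.' pass, move left to (0,6)
Step 3: enter (0,6), '.' pass, move left to (0,5)
Step 4: enter (0,5), '.' pass, move left to (0,4)
Step 5: enter (0,4), '/' deflects left->down, move down to (1,4)
Step 6: enter (1,4), '.' pass, move down to (2,4)
Step 7: enter (2,4), '.' pass, move down to (3,4)
Step 8: enter (3,4), '.' pass, move down to (4,4)
Step 9: enter (4,4), '.' pass, move down to (5,4)
Step 10: enter (5,4), '.' pass, move down to (6,4)
Step 11: enter (6,4), '.' pass, move down to (7,4)
Step 12: enter (7,4), '.' pass, move down to (8,4)
Step 13: enter (8,4), '.' pass, move down to (9,4)
Step 14: enter (9,4), '.' pass, move down to (10,4)
Step 15: at (10,4) — EXIT via bottom edge, pos 4
Distinct cells visited: 14 (path length 14)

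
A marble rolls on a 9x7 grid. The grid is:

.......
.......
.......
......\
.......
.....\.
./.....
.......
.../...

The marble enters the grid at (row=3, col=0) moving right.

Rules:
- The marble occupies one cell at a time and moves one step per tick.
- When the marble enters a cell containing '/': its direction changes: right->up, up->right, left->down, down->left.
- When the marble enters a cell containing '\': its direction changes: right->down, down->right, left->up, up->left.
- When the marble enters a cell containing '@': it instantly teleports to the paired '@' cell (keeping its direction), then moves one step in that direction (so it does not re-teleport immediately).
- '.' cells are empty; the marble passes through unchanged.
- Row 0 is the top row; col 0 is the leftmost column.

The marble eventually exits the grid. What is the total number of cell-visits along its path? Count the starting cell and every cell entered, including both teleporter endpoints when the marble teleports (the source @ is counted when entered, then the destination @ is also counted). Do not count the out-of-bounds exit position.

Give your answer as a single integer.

Answer: 12

Derivation:
Step 1: enter (3,0), '.' pass, move right to (3,1)
Step 2: enter (3,1), '.' pass, move right to (3,2)
Step 3: enter (3,2), '.' pass, move right to (3,3)
Step 4: enter (3,3), '.' pass, move right to (3,4)
Step 5: enter (3,4), '.' pass, move right to (3,5)
Step 6: enter (3,5), '.' pass, move right to (3,6)
Step 7: enter (3,6), '\' deflects right->down, move down to (4,6)
Step 8: enter (4,6), '.' pass, move down to (5,6)
Step 9: enter (5,6), '.' pass, move down to (6,6)
Step 10: enter (6,6), '.' pass, move down to (7,6)
Step 11: enter (7,6), '.' pass, move down to (8,6)
Step 12: enter (8,6), '.' pass, move down to (9,6)
Step 13: at (9,6) — EXIT via bottom edge, pos 6
Path length (cell visits): 12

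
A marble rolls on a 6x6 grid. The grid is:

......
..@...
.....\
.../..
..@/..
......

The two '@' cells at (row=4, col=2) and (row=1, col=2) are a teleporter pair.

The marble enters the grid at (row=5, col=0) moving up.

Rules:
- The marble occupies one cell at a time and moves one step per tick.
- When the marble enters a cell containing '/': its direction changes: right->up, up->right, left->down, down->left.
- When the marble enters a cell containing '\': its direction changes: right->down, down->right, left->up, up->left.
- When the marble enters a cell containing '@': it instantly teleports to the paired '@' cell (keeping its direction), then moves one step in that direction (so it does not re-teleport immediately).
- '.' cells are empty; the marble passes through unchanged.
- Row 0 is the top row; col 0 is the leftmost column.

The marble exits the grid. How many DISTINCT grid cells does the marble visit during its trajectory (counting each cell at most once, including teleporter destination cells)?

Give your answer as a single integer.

Step 1: enter (5,0), '.' pass, move up to (4,0)
Step 2: enter (4,0), '.' pass, move up to (3,0)
Step 3: enter (3,0), '.' pass, move up to (2,0)
Step 4: enter (2,0), '.' pass, move up to (1,0)
Step 5: enter (1,0), '.' pass, move up to (0,0)
Step 6: enter (0,0), '.' pass, move up to (-1,0)
Step 7: at (-1,0) — EXIT via top edge, pos 0
Distinct cells visited: 6 (path length 6)

Answer: 6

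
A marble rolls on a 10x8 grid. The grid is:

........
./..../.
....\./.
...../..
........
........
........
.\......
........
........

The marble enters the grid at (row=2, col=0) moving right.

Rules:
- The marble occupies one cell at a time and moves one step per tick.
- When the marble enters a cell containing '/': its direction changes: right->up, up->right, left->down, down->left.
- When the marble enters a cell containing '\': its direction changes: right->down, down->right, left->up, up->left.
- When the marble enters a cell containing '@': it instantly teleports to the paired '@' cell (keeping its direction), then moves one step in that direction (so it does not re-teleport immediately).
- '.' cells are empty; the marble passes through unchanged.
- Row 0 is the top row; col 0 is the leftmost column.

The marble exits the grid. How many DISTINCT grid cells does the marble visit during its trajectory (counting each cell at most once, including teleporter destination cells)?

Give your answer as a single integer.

Answer: 12

Derivation:
Step 1: enter (2,0), '.' pass, move right to (2,1)
Step 2: enter (2,1), '.' pass, move right to (2,2)
Step 3: enter (2,2), '.' pass, move right to (2,3)
Step 4: enter (2,3), '.' pass, move right to (2,4)
Step 5: enter (2,4), '\' deflects right->down, move down to (3,4)
Step 6: enter (3,4), '.' pass, move down to (4,4)
Step 7: enter (4,4), '.' pass, move down to (5,4)
Step 8: enter (5,4), '.' pass, move down to (6,4)
Step 9: enter (6,4), '.' pass, move down to (7,4)
Step 10: enter (7,4), '.' pass, move down to (8,4)
Step 11: enter (8,4), '.' pass, move down to (9,4)
Step 12: enter (9,4), '.' pass, move down to (10,4)
Step 13: at (10,4) — EXIT via bottom edge, pos 4
Distinct cells visited: 12 (path length 12)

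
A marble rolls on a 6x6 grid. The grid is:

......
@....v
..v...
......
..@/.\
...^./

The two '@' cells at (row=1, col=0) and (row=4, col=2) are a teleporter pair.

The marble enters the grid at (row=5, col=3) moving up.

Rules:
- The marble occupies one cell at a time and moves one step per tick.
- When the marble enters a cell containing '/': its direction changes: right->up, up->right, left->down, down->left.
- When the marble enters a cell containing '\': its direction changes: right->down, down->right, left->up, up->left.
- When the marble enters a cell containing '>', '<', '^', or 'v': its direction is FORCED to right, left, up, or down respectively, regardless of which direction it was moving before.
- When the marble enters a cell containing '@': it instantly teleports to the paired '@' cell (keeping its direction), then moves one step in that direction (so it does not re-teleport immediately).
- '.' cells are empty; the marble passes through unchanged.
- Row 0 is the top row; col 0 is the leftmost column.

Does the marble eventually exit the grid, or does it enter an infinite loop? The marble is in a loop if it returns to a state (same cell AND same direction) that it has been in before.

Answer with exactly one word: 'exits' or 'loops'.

Answer: loops

Derivation:
Step 1: enter (5,3), '^' forces up->up, move up to (4,3)
Step 2: enter (4,3), '/' deflects up->right, move right to (4,4)
Step 3: enter (4,4), '.' pass, move right to (4,5)
Step 4: enter (4,5), '\' deflects right->down, move down to (5,5)
Step 5: enter (5,5), '/' deflects down->left, move left to (5,4)
Step 6: enter (5,4), '.' pass, move left to (5,3)
Step 7: enter (5,3), '^' forces left->up, move up to (4,3)
Step 8: at (4,3) dir=up — LOOP DETECTED (seen before)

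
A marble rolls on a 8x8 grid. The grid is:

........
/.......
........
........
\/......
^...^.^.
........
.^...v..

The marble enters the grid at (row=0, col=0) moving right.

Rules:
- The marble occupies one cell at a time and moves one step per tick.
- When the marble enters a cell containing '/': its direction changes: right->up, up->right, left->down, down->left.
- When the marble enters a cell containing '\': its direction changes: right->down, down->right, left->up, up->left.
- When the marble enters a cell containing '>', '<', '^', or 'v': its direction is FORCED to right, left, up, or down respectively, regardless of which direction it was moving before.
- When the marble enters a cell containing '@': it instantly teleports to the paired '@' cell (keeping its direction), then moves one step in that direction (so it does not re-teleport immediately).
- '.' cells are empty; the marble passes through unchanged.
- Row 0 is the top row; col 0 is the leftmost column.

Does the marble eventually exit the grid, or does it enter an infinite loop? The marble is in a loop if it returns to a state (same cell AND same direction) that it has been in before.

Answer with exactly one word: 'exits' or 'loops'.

Answer: exits

Derivation:
Step 1: enter (0,0), '.' pass, move right to (0,1)
Step 2: enter (0,1), '.' pass, move right to (0,2)
Step 3: enter (0,2), '.' pass, move right to (0,3)
Step 4: enter (0,3), '.' pass, move right to (0,4)
Step 5: enter (0,4), '.' pass, move right to (0,5)
Step 6: enter (0,5), '.' pass, move right to (0,6)
Step 7: enter (0,6), '.' pass, move right to (0,7)
Step 8: enter (0,7), '.' pass, move right to (0,8)
Step 9: at (0,8) — EXIT via right edge, pos 0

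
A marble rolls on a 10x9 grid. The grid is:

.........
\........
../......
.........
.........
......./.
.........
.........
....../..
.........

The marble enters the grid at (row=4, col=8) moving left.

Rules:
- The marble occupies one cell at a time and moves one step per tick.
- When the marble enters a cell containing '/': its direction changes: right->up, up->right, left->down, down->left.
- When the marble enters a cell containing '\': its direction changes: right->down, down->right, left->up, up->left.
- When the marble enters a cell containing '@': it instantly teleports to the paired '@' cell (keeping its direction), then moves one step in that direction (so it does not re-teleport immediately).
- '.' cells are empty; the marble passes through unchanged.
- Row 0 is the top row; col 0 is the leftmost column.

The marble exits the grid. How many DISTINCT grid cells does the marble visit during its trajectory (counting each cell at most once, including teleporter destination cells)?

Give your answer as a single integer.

Step 1: enter (4,8), '.' pass, move left to (4,7)
Step 2: enter (4,7), '.' pass, move left to (4,6)
Step 3: enter (4,6), '.' pass, move left to (4,5)
Step 4: enter (4,5), '.' pass, move left to (4,4)
Step 5: enter (4,4), '.' pass, move left to (4,3)
Step 6: enter (4,3), '.' pass, move left to (4,2)
Step 7: enter (4,2), '.' pass, move left to (4,1)
Step 8: enter (4,1), '.' pass, move left to (4,0)
Step 9: enter (4,0), '.' pass, move left to (4,-1)
Step 10: at (4,-1) — EXIT via left edge, pos 4
Distinct cells visited: 9 (path length 9)

Answer: 9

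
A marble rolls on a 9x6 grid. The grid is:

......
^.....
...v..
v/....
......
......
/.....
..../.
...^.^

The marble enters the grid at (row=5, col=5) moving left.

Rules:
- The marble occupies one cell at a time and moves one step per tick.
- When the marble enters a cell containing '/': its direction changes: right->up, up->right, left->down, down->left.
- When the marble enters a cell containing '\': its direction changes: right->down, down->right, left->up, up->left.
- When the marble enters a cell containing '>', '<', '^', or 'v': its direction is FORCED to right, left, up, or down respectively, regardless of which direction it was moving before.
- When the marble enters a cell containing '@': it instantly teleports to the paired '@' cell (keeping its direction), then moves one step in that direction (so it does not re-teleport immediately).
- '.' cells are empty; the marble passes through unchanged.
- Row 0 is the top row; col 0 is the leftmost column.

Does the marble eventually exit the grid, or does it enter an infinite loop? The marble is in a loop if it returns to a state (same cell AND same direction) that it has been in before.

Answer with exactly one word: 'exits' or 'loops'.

Step 1: enter (5,5), '.' pass, move left to (5,4)
Step 2: enter (5,4), '.' pass, move left to (5,3)
Step 3: enter (5,3), '.' pass, move left to (5,2)
Step 4: enter (5,2), '.' pass, move left to (5,1)
Step 5: enter (5,1), '.' pass, move left to (5,0)
Step 6: enter (5,0), '.' pass, move left to (5,-1)
Step 7: at (5,-1) — EXIT via left edge, pos 5

Answer: exits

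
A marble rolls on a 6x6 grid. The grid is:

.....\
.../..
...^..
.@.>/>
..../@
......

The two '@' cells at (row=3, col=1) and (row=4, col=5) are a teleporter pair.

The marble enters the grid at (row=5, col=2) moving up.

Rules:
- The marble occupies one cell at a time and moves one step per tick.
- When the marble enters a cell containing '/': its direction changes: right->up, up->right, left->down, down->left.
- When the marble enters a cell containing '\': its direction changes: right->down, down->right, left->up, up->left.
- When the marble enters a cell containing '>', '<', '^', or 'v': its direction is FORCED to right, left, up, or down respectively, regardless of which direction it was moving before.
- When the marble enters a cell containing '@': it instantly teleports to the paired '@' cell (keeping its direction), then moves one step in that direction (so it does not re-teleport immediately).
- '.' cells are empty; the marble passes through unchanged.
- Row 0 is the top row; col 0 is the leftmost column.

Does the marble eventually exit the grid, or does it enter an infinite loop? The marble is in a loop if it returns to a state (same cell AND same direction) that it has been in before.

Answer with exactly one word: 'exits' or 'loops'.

Step 1: enter (5,2), '.' pass, move up to (4,2)
Step 2: enter (4,2), '.' pass, move up to (3,2)
Step 3: enter (3,2), '.' pass, move up to (2,2)
Step 4: enter (2,2), '.' pass, move up to (1,2)
Step 5: enter (1,2), '.' pass, move up to (0,2)
Step 6: enter (0,2), '.' pass, move up to (-1,2)
Step 7: at (-1,2) — EXIT via top edge, pos 2

Answer: exits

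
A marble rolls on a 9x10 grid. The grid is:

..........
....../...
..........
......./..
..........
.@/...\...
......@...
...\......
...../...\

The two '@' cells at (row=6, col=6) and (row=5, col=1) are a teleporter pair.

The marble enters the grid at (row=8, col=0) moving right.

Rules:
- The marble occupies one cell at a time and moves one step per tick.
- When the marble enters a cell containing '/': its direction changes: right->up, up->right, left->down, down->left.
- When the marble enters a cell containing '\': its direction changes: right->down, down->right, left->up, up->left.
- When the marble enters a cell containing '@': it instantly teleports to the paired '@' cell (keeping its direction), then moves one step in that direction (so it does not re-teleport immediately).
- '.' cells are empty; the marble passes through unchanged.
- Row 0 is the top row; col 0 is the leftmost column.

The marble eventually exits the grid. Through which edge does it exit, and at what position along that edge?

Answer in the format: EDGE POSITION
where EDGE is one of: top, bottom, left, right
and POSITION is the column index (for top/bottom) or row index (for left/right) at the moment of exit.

Step 1: enter (8,0), '.' pass, move right to (8,1)
Step 2: enter (8,1), '.' pass, move right to (8,2)
Step 3: enter (8,2), '.' pass, move right to (8,3)
Step 4: enter (8,3), '.' pass, move right to (8,4)
Step 5: enter (8,4), '.' pass, move right to (8,5)
Step 6: enter (8,5), '/' deflects right->up, move up to (7,5)
Step 7: enter (7,5), '.' pass, move up to (6,5)
Step 8: enter (6,5), '.' pass, move up to (5,5)
Step 9: enter (5,5), '.' pass, move up to (4,5)
Step 10: enter (4,5), '.' pass, move up to (3,5)
Step 11: enter (3,5), '.' pass, move up to (2,5)
Step 12: enter (2,5), '.' pass, move up to (1,5)
Step 13: enter (1,5), '.' pass, move up to (0,5)
Step 14: enter (0,5), '.' pass, move up to (-1,5)
Step 15: at (-1,5) — EXIT via top edge, pos 5

Answer: top 5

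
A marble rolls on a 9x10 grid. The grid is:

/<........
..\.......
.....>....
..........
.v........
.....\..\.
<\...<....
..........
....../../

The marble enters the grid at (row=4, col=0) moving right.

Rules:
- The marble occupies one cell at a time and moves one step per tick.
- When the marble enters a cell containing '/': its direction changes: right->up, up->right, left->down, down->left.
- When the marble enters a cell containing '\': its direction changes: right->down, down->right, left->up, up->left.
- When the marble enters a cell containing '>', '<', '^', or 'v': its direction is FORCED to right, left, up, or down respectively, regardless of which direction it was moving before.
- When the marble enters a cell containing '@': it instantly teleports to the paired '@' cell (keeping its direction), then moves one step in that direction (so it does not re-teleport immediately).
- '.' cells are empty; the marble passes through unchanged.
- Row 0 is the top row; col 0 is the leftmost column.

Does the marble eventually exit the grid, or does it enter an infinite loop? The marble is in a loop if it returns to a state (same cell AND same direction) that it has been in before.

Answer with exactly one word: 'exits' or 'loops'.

Answer: loops

Derivation:
Step 1: enter (4,0), '.' pass, move right to (4,1)
Step 2: enter (4,1), 'v' forces right->down, move down to (5,1)
Step 3: enter (5,1), '.' pass, move down to (6,1)
Step 4: enter (6,1), '\' deflects down->right, move right to (6,2)
Step 5: enter (6,2), '.' pass, move right to (6,3)
Step 6: enter (6,3), '.' pass, move right to (6,4)
Step 7: enter (6,4), '.' pass, move right to (6,5)
Step 8: enter (6,5), '<' forces right->left, move left to (6,4)
Step 9: enter (6,4), '.' pass, move left to (6,3)
Step 10: enter (6,3), '.' pass, move left to (6,2)
Step 11: enter (6,2), '.' pass, move left to (6,1)
Step 12: enter (6,1), '\' deflects left->up, move up to (5,1)
Step 13: enter (5,1), '.' pass, move up to (4,1)
Step 14: enter (4,1), 'v' forces up->down, move down to (5,1)
Step 15: at (5,1) dir=down — LOOP DETECTED (seen before)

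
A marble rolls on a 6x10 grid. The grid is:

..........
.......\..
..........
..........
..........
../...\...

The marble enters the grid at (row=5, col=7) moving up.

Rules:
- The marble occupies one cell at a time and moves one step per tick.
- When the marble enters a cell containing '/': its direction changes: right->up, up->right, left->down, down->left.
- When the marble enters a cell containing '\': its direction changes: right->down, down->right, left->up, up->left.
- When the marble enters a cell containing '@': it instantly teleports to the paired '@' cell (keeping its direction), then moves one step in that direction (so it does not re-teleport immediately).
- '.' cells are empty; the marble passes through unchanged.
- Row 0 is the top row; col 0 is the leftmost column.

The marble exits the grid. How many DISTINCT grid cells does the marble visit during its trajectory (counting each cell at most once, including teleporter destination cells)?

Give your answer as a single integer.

Step 1: enter (5,7), '.' pass, move up to (4,7)
Step 2: enter (4,7), '.' pass, move up to (3,7)
Step 3: enter (3,7), '.' pass, move up to (2,7)
Step 4: enter (2,7), '.' pass, move up to (1,7)
Step 5: enter (1,7), '\' deflects up->left, move left to (1,6)
Step 6: enter (1,6), '.' pass, move left to (1,5)
Step 7: enter (1,5), '.' pass, move left to (1,4)
Step 8: enter (1,4), '.' pass, move left to (1,3)
Step 9: enter (1,3), '.' pass, move left to (1,2)
Step 10: enter (1,2), '.' pass, move left to (1,1)
Step 11: enter (1,1), '.' pass, move left to (1,0)
Step 12: enter (1,0), '.' pass, move left to (1,-1)
Step 13: at (1,-1) — EXIT via left edge, pos 1
Distinct cells visited: 12 (path length 12)

Answer: 12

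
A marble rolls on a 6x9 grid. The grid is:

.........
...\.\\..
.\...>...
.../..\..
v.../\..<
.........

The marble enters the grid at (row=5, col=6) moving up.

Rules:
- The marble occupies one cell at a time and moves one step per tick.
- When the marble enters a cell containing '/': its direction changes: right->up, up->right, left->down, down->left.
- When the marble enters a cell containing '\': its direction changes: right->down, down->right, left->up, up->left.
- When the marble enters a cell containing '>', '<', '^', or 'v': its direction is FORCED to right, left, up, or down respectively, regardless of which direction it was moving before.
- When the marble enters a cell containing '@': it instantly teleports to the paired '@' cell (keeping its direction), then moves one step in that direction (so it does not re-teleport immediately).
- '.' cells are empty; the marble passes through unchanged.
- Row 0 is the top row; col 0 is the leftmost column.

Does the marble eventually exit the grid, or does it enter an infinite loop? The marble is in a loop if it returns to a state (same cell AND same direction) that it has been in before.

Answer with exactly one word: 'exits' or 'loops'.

Step 1: enter (5,6), '.' pass, move up to (4,6)
Step 2: enter (4,6), '.' pass, move up to (3,6)
Step 3: enter (3,6), '\' deflects up->left, move left to (3,5)
Step 4: enter (3,5), '.' pass, move left to (3,4)
Step 5: enter (3,4), '.' pass, move left to (3,3)
Step 6: enter (3,3), '/' deflects left->down, move down to (4,3)
Step 7: enter (4,3), '.' pass, move down to (5,3)
Step 8: enter (5,3), '.' pass, move down to (6,3)
Step 9: at (6,3) — EXIT via bottom edge, pos 3

Answer: exits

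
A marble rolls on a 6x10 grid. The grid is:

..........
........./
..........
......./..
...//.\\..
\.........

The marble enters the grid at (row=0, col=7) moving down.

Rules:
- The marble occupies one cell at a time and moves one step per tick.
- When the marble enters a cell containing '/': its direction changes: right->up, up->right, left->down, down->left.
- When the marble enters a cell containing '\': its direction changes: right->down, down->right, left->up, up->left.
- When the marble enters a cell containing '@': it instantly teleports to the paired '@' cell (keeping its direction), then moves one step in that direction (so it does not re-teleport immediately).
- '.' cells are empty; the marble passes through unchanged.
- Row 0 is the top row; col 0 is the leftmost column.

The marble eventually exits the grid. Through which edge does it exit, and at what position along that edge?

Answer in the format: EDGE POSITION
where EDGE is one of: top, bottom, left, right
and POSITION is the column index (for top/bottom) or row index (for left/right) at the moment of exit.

Step 1: enter (0,7), '.' pass, move down to (1,7)
Step 2: enter (1,7), '.' pass, move down to (2,7)
Step 3: enter (2,7), '.' pass, move down to (3,7)
Step 4: enter (3,7), '/' deflects down->left, move left to (3,6)
Step 5: enter (3,6), '.' pass, move left to (3,5)
Step 6: enter (3,5), '.' pass, move left to (3,4)
Step 7: enter (3,4), '.' pass, move left to (3,3)
Step 8: enter (3,3), '.' pass, move left to (3,2)
Step 9: enter (3,2), '.' pass, move left to (3,1)
Step 10: enter (3,1), '.' pass, move left to (3,0)
Step 11: enter (3,0), '.' pass, move left to (3,-1)
Step 12: at (3,-1) — EXIT via left edge, pos 3

Answer: left 3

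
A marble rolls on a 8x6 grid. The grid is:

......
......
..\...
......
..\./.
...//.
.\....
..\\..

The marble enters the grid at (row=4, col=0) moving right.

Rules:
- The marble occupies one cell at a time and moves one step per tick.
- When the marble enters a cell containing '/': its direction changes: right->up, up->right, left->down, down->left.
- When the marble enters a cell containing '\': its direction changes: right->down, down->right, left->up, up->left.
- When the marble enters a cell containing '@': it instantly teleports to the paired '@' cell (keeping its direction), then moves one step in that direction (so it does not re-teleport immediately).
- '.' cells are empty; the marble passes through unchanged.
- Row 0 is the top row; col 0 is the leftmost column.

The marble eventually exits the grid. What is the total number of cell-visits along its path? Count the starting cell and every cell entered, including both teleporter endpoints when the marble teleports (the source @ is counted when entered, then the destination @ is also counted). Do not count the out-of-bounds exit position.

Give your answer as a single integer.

Answer: 7

Derivation:
Step 1: enter (4,0), '.' pass, move right to (4,1)
Step 2: enter (4,1), '.' pass, move right to (4,2)
Step 3: enter (4,2), '\' deflects right->down, move down to (5,2)
Step 4: enter (5,2), '.' pass, move down to (6,2)
Step 5: enter (6,2), '.' pass, move down to (7,2)
Step 6: enter (7,2), '\' deflects down->right, move right to (7,3)
Step 7: enter (7,3), '\' deflects right->down, move down to (8,3)
Step 8: at (8,3) — EXIT via bottom edge, pos 3
Path length (cell visits): 7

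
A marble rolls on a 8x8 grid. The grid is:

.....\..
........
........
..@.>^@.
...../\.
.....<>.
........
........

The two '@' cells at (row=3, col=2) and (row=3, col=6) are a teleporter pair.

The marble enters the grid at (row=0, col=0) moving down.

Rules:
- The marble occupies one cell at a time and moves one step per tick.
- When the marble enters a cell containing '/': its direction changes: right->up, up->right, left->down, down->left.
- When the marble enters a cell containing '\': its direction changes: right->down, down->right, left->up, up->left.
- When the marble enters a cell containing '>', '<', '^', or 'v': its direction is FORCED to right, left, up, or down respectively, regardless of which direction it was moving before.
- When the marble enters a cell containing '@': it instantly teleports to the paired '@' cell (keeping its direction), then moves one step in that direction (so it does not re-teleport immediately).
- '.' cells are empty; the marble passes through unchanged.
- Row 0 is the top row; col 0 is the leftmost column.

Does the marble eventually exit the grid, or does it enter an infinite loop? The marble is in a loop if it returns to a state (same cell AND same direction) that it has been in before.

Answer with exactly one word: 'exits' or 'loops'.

Answer: exits

Derivation:
Step 1: enter (0,0), '.' pass, move down to (1,0)
Step 2: enter (1,0), '.' pass, move down to (2,0)
Step 3: enter (2,0), '.' pass, move down to (3,0)
Step 4: enter (3,0), '.' pass, move down to (4,0)
Step 5: enter (4,0), '.' pass, move down to (5,0)
Step 6: enter (5,0), '.' pass, move down to (6,0)
Step 7: enter (6,0), '.' pass, move down to (7,0)
Step 8: enter (7,0), '.' pass, move down to (8,0)
Step 9: at (8,0) — EXIT via bottom edge, pos 0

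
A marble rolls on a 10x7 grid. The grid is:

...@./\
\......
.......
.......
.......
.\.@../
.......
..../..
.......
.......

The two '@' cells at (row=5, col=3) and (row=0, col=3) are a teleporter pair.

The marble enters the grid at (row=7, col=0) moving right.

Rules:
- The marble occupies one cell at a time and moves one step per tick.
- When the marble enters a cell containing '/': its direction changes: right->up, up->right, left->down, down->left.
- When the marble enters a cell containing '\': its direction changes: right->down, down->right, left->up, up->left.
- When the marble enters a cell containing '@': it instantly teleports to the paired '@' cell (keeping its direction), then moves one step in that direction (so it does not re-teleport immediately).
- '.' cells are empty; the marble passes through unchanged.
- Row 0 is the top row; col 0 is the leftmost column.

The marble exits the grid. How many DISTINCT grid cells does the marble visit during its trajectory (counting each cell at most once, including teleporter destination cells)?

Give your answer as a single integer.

Answer: 12

Derivation:
Step 1: enter (7,0), '.' pass, move right to (7,1)
Step 2: enter (7,1), '.' pass, move right to (7,2)
Step 3: enter (7,2), '.' pass, move right to (7,3)
Step 4: enter (7,3), '.' pass, move right to (7,4)
Step 5: enter (7,4), '/' deflects right->up, move up to (6,4)
Step 6: enter (6,4), '.' pass, move up to (5,4)
Step 7: enter (5,4), '.' pass, move up to (4,4)
Step 8: enter (4,4), '.' pass, move up to (3,4)
Step 9: enter (3,4), '.' pass, move up to (2,4)
Step 10: enter (2,4), '.' pass, move up to (1,4)
Step 11: enter (1,4), '.' pass, move up to (0,4)
Step 12: enter (0,4), '.' pass, move up to (-1,4)
Step 13: at (-1,4) — EXIT via top edge, pos 4
Distinct cells visited: 12 (path length 12)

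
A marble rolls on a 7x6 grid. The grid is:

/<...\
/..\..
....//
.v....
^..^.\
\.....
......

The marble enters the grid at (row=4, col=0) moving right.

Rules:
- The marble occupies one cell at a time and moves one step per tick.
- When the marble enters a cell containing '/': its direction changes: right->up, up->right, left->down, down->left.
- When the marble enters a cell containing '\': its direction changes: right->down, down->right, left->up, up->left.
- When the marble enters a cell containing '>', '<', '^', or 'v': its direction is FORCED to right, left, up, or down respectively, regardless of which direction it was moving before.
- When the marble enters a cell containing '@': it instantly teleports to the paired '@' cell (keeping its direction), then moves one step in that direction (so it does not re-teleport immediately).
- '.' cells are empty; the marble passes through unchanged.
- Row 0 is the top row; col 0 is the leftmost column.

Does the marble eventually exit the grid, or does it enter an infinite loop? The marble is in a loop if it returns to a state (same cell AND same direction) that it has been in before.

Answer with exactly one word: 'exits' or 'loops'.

Step 1: enter (4,0), '^' forces right->up, move up to (3,0)
Step 2: enter (3,0), '.' pass, move up to (2,0)
Step 3: enter (2,0), '.' pass, move up to (1,0)
Step 4: enter (1,0), '/' deflects up->right, move right to (1,1)
Step 5: enter (1,1), '.' pass, move right to (1,2)
Step 6: enter (1,2), '.' pass, move right to (1,3)
Step 7: enter (1,3), '\' deflects right->down, move down to (2,3)
Step 8: enter (2,3), '.' pass, move down to (3,3)
Step 9: enter (3,3), '.' pass, move down to (4,3)
Step 10: enter (4,3), '^' forces down->up, move up to (3,3)
Step 11: enter (3,3), '.' pass, move up to (2,3)
Step 12: enter (2,3), '.' pass, move up to (1,3)
Step 13: enter (1,3), '\' deflects up->left, move left to (1,2)
Step 14: enter (1,2), '.' pass, move left to (1,1)
Step 15: enter (1,1), '.' pass, move left to (1,0)
Step 16: enter (1,0), '/' deflects left->down, move down to (2,0)
Step 17: enter (2,0), '.' pass, move down to (3,0)
Step 18: enter (3,0), '.' pass, move down to (4,0)
Step 19: enter (4,0), '^' forces down->up, move up to (3,0)
Step 20: at (3,0) dir=up — LOOP DETECTED (seen before)

Answer: loops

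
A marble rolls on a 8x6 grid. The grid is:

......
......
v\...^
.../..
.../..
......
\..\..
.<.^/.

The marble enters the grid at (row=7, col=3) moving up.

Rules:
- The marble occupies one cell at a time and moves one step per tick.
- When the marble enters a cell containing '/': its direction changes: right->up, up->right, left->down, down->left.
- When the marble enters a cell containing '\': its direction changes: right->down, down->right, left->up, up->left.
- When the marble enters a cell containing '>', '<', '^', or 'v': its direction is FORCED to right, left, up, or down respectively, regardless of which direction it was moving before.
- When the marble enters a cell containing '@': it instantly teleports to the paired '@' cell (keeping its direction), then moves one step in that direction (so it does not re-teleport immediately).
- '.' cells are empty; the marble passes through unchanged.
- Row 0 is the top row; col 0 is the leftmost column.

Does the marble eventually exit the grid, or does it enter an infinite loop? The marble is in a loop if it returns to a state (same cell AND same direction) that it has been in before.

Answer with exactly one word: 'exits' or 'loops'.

Step 1: enter (7,3), '^' forces up->up, move up to (6,3)
Step 2: enter (6,3), '\' deflects up->left, move left to (6,2)
Step 3: enter (6,2), '.' pass, move left to (6,1)
Step 4: enter (6,1), '.' pass, move left to (6,0)
Step 5: enter (6,0), '\' deflects left->up, move up to (5,0)
Step 6: enter (5,0), '.' pass, move up to (4,0)
Step 7: enter (4,0), '.' pass, move up to (3,0)
Step 8: enter (3,0), '.' pass, move up to (2,0)
Step 9: enter (2,0), 'v' forces up->down, move down to (3,0)
Step 10: enter (3,0), '.' pass, move down to (4,0)
Step 11: enter (4,0), '.' pass, move down to (5,0)
Step 12: enter (5,0), '.' pass, move down to (6,0)
Step 13: enter (6,0), '\' deflects down->right, move right to (6,1)
Step 14: enter (6,1), '.' pass, move right to (6,2)
Step 15: enter (6,2), '.' pass, move right to (6,3)
Step 16: enter (6,3), '\' deflects right->down, move down to (7,3)
Step 17: enter (7,3), '^' forces down->up, move up to (6,3)
Step 18: at (6,3) dir=up — LOOP DETECTED (seen before)

Answer: loops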